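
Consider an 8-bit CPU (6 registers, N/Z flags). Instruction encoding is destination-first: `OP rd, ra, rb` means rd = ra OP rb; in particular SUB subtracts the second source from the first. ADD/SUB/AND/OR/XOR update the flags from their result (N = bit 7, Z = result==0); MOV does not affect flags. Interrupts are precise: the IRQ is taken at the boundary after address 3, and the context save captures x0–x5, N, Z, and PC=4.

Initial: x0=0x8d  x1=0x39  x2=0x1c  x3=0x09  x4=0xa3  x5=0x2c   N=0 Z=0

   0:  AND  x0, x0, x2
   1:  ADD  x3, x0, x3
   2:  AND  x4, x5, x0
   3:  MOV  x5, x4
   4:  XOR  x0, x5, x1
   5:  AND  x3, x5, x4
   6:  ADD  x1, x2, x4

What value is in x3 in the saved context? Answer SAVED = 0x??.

SAVED = 0x15

after  0: x0=0x0c x1=0x39 x2=0x1c x3=0x09 x4=0xa3 x5=0x2c  N=0 Z=0
after  1: x0=0x0c x1=0x39 x2=0x1c x3=0x15 x4=0xa3 x5=0x2c  N=0 Z=0
after  2: x0=0x0c x1=0x39 x2=0x1c x3=0x15 x4=0x0c x5=0x2c  N=0 Z=0
after  3: x0=0x0c x1=0x39 x2=0x1c x3=0x15 x4=0x0c x5=0x0c  N=0 Z=0
-- IRQ taken; context saved, return-PC = 4 --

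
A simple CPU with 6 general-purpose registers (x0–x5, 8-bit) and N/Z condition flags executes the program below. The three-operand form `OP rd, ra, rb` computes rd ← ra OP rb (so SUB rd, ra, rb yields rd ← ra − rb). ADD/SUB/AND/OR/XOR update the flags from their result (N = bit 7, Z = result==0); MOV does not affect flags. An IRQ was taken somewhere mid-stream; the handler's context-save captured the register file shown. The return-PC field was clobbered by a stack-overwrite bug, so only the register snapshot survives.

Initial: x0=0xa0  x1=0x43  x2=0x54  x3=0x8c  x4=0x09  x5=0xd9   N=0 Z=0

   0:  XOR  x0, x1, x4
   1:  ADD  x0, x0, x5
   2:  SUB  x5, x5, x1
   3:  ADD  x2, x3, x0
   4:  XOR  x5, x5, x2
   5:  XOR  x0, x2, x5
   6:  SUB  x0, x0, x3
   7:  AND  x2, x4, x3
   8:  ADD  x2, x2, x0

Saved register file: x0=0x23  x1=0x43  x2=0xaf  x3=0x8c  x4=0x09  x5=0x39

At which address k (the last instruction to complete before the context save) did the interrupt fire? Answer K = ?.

after  0: x0=0x4a x1=0x43 x2=0x54 x3=0x8c x4=0x09 x5=0xd9  N=0 Z=0
after  1: x0=0x23 x1=0x43 x2=0x54 x3=0x8c x4=0x09 x5=0xd9  N=0 Z=0
after  2: x0=0x23 x1=0x43 x2=0x54 x3=0x8c x4=0x09 x5=0x96  N=1 Z=0
after  3: x0=0x23 x1=0x43 x2=0xaf x3=0x8c x4=0x09 x5=0x96  N=1 Z=0
after  4: x0=0x23 x1=0x43 x2=0xaf x3=0x8c x4=0x09 x5=0x39  N=0 Z=0
-- IRQ taken; context saved, return-PC = 5 --

K = 4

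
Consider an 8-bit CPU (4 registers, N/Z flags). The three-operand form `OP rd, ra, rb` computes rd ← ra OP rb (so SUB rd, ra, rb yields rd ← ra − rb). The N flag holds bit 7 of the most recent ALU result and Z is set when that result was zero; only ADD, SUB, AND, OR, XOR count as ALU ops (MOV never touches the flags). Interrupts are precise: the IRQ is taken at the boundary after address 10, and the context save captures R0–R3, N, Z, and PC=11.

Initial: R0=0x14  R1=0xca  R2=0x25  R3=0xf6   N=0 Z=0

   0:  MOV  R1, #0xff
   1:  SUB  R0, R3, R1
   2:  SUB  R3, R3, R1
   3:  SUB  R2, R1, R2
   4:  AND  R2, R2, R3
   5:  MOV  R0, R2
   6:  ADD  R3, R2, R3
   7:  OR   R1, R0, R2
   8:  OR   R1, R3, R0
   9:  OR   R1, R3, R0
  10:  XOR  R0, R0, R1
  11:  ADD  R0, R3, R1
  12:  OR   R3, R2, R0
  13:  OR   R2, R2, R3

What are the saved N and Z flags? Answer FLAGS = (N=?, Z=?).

FLAGS = (N=0, Z=0)

after  0: R0=0x14 R1=0xff R2=0x25 R3=0xf6  N=0 Z=0
after  1: R0=0xf7 R1=0xff R2=0x25 R3=0xf6  N=1 Z=0
after  2: R0=0xf7 R1=0xff R2=0x25 R3=0xf7  N=1 Z=0
after  3: R0=0xf7 R1=0xff R2=0xda R3=0xf7  N=1 Z=0
after  4: R0=0xf7 R1=0xff R2=0xd2 R3=0xf7  N=1 Z=0
after  5: R0=0xd2 R1=0xff R2=0xd2 R3=0xf7  N=1 Z=0
after  6: R0=0xd2 R1=0xff R2=0xd2 R3=0xc9  N=1 Z=0
after  7: R0=0xd2 R1=0xd2 R2=0xd2 R3=0xc9  N=1 Z=0
after  8: R0=0xd2 R1=0xdb R2=0xd2 R3=0xc9  N=1 Z=0
after  9: R0=0xd2 R1=0xdb R2=0xd2 R3=0xc9  N=1 Z=0
after 10: R0=0x09 R1=0xdb R2=0xd2 R3=0xc9  N=0 Z=0
-- IRQ taken; context saved, return-PC = 11 --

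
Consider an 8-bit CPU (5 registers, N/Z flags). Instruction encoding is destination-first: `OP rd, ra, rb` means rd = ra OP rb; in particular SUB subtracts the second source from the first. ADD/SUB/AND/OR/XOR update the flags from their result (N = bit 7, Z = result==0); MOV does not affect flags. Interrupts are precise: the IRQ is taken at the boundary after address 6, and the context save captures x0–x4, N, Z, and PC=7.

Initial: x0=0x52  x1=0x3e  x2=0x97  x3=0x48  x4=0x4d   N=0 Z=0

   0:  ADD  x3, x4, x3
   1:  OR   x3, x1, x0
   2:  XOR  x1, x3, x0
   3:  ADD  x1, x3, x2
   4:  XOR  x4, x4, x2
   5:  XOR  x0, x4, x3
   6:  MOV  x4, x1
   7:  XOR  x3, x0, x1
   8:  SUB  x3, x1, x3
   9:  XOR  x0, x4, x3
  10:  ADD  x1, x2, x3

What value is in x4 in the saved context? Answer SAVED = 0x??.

after  0: x0=0x52 x1=0x3e x2=0x97 x3=0x95 x4=0x4d  N=1 Z=0
after  1: x0=0x52 x1=0x3e x2=0x97 x3=0x7e x4=0x4d  N=0 Z=0
after  2: x0=0x52 x1=0x2c x2=0x97 x3=0x7e x4=0x4d  N=0 Z=0
after  3: x0=0x52 x1=0x15 x2=0x97 x3=0x7e x4=0x4d  N=0 Z=0
after  4: x0=0x52 x1=0x15 x2=0x97 x3=0x7e x4=0xda  N=1 Z=0
after  5: x0=0xa4 x1=0x15 x2=0x97 x3=0x7e x4=0xda  N=1 Z=0
after  6: x0=0xa4 x1=0x15 x2=0x97 x3=0x7e x4=0x15  N=1 Z=0
-- IRQ taken; context saved, return-PC = 7 --

SAVED = 0x15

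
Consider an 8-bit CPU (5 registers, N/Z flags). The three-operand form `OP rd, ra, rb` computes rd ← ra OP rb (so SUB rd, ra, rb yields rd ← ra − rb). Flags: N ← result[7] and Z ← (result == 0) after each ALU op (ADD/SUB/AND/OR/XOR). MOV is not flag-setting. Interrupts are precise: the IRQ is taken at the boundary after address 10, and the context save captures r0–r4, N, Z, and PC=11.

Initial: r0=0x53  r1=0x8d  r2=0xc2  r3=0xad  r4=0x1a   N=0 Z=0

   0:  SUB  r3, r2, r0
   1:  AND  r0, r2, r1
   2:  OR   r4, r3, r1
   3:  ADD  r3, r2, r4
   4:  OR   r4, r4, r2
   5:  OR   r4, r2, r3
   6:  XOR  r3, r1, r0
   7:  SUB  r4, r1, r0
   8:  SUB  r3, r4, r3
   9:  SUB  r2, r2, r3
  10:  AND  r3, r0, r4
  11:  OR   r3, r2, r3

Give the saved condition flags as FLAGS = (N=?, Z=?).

FLAGS = (N=0, Z=1)

after  0: r0=0x53 r1=0x8d r2=0xc2 r3=0x6f r4=0x1a  N=0 Z=0
after  1: r0=0x80 r1=0x8d r2=0xc2 r3=0x6f r4=0x1a  N=1 Z=0
after  2: r0=0x80 r1=0x8d r2=0xc2 r3=0x6f r4=0xef  N=1 Z=0
after  3: r0=0x80 r1=0x8d r2=0xc2 r3=0xb1 r4=0xef  N=1 Z=0
after  4: r0=0x80 r1=0x8d r2=0xc2 r3=0xb1 r4=0xef  N=1 Z=0
after  5: r0=0x80 r1=0x8d r2=0xc2 r3=0xb1 r4=0xf3  N=1 Z=0
after  6: r0=0x80 r1=0x8d r2=0xc2 r3=0x0d r4=0xf3  N=0 Z=0
after  7: r0=0x80 r1=0x8d r2=0xc2 r3=0x0d r4=0x0d  N=0 Z=0
after  8: r0=0x80 r1=0x8d r2=0xc2 r3=0x00 r4=0x0d  N=0 Z=1
after  9: r0=0x80 r1=0x8d r2=0xc2 r3=0x00 r4=0x0d  N=1 Z=0
after 10: r0=0x80 r1=0x8d r2=0xc2 r3=0x00 r4=0x0d  N=0 Z=1
-- IRQ taken; context saved, return-PC = 11 --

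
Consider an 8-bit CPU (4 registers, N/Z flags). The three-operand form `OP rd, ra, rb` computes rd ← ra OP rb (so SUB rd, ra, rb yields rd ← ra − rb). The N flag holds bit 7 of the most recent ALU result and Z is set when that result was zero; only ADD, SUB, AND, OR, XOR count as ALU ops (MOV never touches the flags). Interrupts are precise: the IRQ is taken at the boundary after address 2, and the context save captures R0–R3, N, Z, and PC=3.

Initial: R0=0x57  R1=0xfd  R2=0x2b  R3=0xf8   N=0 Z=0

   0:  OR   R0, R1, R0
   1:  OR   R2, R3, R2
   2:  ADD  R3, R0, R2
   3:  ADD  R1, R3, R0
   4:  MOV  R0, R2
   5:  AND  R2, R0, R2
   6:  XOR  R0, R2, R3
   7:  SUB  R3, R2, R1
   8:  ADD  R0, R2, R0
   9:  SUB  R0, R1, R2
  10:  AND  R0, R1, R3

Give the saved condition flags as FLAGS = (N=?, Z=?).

after  0: R0=0xff R1=0xfd R2=0x2b R3=0xf8  N=1 Z=0
after  1: R0=0xff R1=0xfd R2=0xfb R3=0xf8  N=1 Z=0
after  2: R0=0xff R1=0xfd R2=0xfb R3=0xfa  N=1 Z=0
-- IRQ taken; context saved, return-PC = 3 --

FLAGS = (N=1, Z=0)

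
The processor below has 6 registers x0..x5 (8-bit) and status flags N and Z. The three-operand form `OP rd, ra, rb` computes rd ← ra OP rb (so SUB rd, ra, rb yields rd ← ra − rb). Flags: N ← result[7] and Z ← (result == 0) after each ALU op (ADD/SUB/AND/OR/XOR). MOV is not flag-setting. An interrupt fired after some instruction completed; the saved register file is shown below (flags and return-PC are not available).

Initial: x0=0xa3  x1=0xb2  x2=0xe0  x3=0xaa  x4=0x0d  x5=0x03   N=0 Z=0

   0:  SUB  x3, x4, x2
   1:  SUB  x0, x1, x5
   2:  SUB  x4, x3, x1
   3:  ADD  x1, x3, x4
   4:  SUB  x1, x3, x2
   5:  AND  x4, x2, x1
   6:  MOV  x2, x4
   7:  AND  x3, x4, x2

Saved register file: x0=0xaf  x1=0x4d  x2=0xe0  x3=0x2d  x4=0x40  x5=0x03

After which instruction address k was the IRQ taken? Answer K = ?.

K = 5

after  0: x0=0xa3 x1=0xb2 x2=0xe0 x3=0x2d x4=0x0d x5=0x03  N=0 Z=0
after  1: x0=0xaf x1=0xb2 x2=0xe0 x3=0x2d x4=0x0d x5=0x03  N=1 Z=0
after  2: x0=0xaf x1=0xb2 x2=0xe0 x3=0x2d x4=0x7b x5=0x03  N=0 Z=0
after  3: x0=0xaf x1=0xa8 x2=0xe0 x3=0x2d x4=0x7b x5=0x03  N=1 Z=0
after  4: x0=0xaf x1=0x4d x2=0xe0 x3=0x2d x4=0x7b x5=0x03  N=0 Z=0
after  5: x0=0xaf x1=0x4d x2=0xe0 x3=0x2d x4=0x40 x5=0x03  N=0 Z=0
-- IRQ taken; context saved, return-PC = 6 --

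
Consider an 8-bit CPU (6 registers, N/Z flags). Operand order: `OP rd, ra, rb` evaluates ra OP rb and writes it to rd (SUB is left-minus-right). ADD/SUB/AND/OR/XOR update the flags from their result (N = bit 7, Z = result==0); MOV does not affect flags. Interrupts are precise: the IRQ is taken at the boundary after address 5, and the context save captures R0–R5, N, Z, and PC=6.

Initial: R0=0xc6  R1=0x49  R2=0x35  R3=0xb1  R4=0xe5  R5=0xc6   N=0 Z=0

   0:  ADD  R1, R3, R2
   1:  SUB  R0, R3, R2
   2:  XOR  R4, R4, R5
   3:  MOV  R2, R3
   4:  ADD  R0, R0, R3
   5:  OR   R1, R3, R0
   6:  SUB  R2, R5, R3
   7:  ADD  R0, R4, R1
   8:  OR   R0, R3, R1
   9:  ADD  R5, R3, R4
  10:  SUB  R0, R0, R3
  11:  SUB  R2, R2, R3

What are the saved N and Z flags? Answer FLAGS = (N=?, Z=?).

FLAGS = (N=1, Z=0)

after  0: R0=0xc6 R1=0xe6 R2=0x35 R3=0xb1 R4=0xe5 R5=0xc6  N=1 Z=0
after  1: R0=0x7c R1=0xe6 R2=0x35 R3=0xb1 R4=0xe5 R5=0xc6  N=0 Z=0
after  2: R0=0x7c R1=0xe6 R2=0x35 R3=0xb1 R4=0x23 R5=0xc6  N=0 Z=0
after  3: R0=0x7c R1=0xe6 R2=0xb1 R3=0xb1 R4=0x23 R5=0xc6  N=0 Z=0
after  4: R0=0x2d R1=0xe6 R2=0xb1 R3=0xb1 R4=0x23 R5=0xc6  N=0 Z=0
after  5: R0=0x2d R1=0xbd R2=0xb1 R3=0xb1 R4=0x23 R5=0xc6  N=1 Z=0
-- IRQ taken; context saved, return-PC = 6 --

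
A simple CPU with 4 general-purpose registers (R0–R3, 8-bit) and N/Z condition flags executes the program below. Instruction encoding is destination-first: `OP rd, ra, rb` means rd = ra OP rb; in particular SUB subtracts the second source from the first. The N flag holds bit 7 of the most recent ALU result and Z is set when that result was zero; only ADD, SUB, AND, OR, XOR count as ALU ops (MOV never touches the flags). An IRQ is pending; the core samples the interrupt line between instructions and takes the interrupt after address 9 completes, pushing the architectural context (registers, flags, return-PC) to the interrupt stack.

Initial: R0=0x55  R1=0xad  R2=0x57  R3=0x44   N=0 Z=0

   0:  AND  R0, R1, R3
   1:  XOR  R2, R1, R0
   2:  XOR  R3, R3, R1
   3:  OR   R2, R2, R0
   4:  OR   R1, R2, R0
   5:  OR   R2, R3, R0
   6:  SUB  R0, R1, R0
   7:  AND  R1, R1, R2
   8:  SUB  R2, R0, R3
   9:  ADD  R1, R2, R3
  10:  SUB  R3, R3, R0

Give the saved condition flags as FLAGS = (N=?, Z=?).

after  0: R0=0x04 R1=0xad R2=0x57 R3=0x44  N=0 Z=0
after  1: R0=0x04 R1=0xad R2=0xa9 R3=0x44  N=1 Z=0
after  2: R0=0x04 R1=0xad R2=0xa9 R3=0xe9  N=1 Z=0
after  3: R0=0x04 R1=0xad R2=0xad R3=0xe9  N=1 Z=0
after  4: R0=0x04 R1=0xad R2=0xad R3=0xe9  N=1 Z=0
after  5: R0=0x04 R1=0xad R2=0xed R3=0xe9  N=1 Z=0
after  6: R0=0xa9 R1=0xad R2=0xed R3=0xe9  N=1 Z=0
after  7: R0=0xa9 R1=0xad R2=0xed R3=0xe9  N=1 Z=0
after  8: R0=0xa9 R1=0xad R2=0xc0 R3=0xe9  N=1 Z=0
after  9: R0=0xa9 R1=0xa9 R2=0xc0 R3=0xe9  N=1 Z=0
-- IRQ taken; context saved, return-PC = 10 --

FLAGS = (N=1, Z=0)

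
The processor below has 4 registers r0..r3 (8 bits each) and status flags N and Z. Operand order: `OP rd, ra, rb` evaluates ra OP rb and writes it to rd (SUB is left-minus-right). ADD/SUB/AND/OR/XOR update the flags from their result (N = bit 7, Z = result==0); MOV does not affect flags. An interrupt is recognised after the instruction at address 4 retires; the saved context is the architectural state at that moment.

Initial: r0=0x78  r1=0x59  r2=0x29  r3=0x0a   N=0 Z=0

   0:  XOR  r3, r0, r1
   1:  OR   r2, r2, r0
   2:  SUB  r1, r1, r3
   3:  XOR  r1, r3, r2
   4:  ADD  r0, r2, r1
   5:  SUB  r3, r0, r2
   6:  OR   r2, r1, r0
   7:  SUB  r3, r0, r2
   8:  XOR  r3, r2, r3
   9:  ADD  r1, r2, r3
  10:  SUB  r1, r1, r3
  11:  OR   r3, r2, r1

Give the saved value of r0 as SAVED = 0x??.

after  0: r0=0x78 r1=0x59 r2=0x29 r3=0x21  N=0 Z=0
after  1: r0=0x78 r1=0x59 r2=0x79 r3=0x21  N=0 Z=0
after  2: r0=0x78 r1=0x38 r2=0x79 r3=0x21  N=0 Z=0
after  3: r0=0x78 r1=0x58 r2=0x79 r3=0x21  N=0 Z=0
after  4: r0=0xd1 r1=0x58 r2=0x79 r3=0x21  N=1 Z=0
-- IRQ taken; context saved, return-PC = 5 --

SAVED = 0xd1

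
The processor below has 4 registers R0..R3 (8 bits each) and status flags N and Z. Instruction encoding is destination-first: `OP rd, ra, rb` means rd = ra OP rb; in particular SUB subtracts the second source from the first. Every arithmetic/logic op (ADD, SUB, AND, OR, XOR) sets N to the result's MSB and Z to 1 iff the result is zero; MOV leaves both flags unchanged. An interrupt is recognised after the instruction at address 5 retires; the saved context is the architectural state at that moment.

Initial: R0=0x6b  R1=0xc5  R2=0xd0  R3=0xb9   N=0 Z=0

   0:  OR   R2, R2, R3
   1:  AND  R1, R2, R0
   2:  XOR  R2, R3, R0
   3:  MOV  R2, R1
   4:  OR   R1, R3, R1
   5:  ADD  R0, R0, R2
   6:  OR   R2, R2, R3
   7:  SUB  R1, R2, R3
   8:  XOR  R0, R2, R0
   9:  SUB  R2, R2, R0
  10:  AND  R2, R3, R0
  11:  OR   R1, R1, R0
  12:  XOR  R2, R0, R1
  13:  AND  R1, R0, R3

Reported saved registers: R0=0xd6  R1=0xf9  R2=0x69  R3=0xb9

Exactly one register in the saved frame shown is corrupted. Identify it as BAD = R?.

BAD = R0

after  0: R0=0x6b R1=0xc5 R2=0xf9 R3=0xb9  N=1 Z=0
after  1: R0=0x6b R1=0x69 R2=0xf9 R3=0xb9  N=0 Z=0
after  2: R0=0x6b R1=0x69 R2=0xd2 R3=0xb9  N=1 Z=0
after  3: R0=0x6b R1=0x69 R2=0x69 R3=0xb9  N=1 Z=0
after  4: R0=0x6b R1=0xf9 R2=0x69 R3=0xb9  N=1 Z=0
after  5: R0=0xd4 R1=0xf9 R2=0x69 R3=0xb9  N=1 Z=0
-- IRQ taken; context saved, return-PC = 6 --
mismatch: R0: reported 0xd6 vs actual 0xd4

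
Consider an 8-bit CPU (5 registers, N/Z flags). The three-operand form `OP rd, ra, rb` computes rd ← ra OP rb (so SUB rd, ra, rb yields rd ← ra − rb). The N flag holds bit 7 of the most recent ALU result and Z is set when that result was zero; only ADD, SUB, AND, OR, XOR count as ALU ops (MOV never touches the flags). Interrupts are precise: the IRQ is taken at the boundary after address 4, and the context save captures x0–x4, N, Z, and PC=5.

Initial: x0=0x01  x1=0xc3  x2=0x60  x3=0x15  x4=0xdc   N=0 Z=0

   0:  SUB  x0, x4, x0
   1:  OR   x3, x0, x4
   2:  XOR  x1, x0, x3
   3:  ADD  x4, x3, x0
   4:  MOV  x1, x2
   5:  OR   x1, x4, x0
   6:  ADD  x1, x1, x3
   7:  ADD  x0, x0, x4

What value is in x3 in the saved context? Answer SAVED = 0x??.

SAVED = 0xdf

after  0: x0=0xdb x1=0xc3 x2=0x60 x3=0x15 x4=0xdc  N=1 Z=0
after  1: x0=0xdb x1=0xc3 x2=0x60 x3=0xdf x4=0xdc  N=1 Z=0
after  2: x0=0xdb x1=0x04 x2=0x60 x3=0xdf x4=0xdc  N=0 Z=0
after  3: x0=0xdb x1=0x04 x2=0x60 x3=0xdf x4=0xba  N=1 Z=0
after  4: x0=0xdb x1=0x60 x2=0x60 x3=0xdf x4=0xba  N=1 Z=0
-- IRQ taken; context saved, return-PC = 5 --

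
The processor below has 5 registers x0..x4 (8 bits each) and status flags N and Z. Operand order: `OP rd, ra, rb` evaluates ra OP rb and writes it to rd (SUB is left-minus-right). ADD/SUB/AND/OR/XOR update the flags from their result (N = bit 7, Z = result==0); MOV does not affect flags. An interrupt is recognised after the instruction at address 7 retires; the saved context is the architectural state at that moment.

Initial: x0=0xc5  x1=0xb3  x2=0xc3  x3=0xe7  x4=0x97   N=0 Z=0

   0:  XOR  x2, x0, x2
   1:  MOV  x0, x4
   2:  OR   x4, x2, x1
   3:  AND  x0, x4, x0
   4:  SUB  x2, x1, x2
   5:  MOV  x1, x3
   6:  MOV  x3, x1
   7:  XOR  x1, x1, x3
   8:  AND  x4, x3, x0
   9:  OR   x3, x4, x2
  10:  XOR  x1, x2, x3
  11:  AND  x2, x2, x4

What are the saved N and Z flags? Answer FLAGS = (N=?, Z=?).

after  0: x0=0xc5 x1=0xb3 x2=0x06 x3=0xe7 x4=0x97  N=0 Z=0
after  1: x0=0x97 x1=0xb3 x2=0x06 x3=0xe7 x4=0x97  N=0 Z=0
after  2: x0=0x97 x1=0xb3 x2=0x06 x3=0xe7 x4=0xb7  N=1 Z=0
after  3: x0=0x97 x1=0xb3 x2=0x06 x3=0xe7 x4=0xb7  N=1 Z=0
after  4: x0=0x97 x1=0xb3 x2=0xad x3=0xe7 x4=0xb7  N=1 Z=0
after  5: x0=0x97 x1=0xe7 x2=0xad x3=0xe7 x4=0xb7  N=1 Z=0
after  6: x0=0x97 x1=0xe7 x2=0xad x3=0xe7 x4=0xb7  N=1 Z=0
after  7: x0=0x97 x1=0x00 x2=0xad x3=0xe7 x4=0xb7  N=0 Z=1
-- IRQ taken; context saved, return-PC = 8 --

FLAGS = (N=0, Z=1)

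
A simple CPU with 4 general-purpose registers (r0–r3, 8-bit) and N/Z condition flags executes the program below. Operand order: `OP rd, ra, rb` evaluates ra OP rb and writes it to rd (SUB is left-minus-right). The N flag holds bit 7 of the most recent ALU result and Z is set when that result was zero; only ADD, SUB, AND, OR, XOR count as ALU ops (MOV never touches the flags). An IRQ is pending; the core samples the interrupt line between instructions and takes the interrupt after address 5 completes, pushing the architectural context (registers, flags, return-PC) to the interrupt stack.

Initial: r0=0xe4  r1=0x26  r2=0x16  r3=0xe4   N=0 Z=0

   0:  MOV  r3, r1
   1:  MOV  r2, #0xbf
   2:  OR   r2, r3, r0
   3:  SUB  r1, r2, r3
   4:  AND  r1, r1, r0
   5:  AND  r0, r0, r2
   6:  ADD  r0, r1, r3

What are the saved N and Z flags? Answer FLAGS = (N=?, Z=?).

after  0: r0=0xe4 r1=0x26 r2=0x16 r3=0x26  N=0 Z=0
after  1: r0=0xe4 r1=0x26 r2=0xbf r3=0x26  N=0 Z=0
after  2: r0=0xe4 r1=0x26 r2=0xe6 r3=0x26  N=1 Z=0
after  3: r0=0xe4 r1=0xc0 r2=0xe6 r3=0x26  N=1 Z=0
after  4: r0=0xe4 r1=0xc0 r2=0xe6 r3=0x26  N=1 Z=0
after  5: r0=0xe4 r1=0xc0 r2=0xe6 r3=0x26  N=1 Z=0
-- IRQ taken; context saved, return-PC = 6 --

FLAGS = (N=1, Z=0)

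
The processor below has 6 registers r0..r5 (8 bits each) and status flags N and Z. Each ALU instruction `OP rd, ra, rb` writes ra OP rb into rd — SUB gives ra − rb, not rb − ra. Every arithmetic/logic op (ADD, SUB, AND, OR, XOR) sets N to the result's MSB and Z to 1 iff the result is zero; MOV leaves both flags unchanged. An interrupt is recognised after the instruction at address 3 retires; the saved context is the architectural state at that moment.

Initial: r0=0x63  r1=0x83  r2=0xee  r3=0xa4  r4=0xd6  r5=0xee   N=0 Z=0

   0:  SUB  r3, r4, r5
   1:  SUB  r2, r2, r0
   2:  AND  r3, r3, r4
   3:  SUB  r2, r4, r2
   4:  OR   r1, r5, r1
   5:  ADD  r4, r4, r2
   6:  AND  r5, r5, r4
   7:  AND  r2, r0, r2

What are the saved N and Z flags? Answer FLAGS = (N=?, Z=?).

after  0: r0=0x63 r1=0x83 r2=0xee r3=0xe8 r4=0xd6 r5=0xee  N=1 Z=0
after  1: r0=0x63 r1=0x83 r2=0x8b r3=0xe8 r4=0xd6 r5=0xee  N=1 Z=0
after  2: r0=0x63 r1=0x83 r2=0x8b r3=0xc0 r4=0xd6 r5=0xee  N=1 Z=0
after  3: r0=0x63 r1=0x83 r2=0x4b r3=0xc0 r4=0xd6 r5=0xee  N=0 Z=0
-- IRQ taken; context saved, return-PC = 4 --

FLAGS = (N=0, Z=0)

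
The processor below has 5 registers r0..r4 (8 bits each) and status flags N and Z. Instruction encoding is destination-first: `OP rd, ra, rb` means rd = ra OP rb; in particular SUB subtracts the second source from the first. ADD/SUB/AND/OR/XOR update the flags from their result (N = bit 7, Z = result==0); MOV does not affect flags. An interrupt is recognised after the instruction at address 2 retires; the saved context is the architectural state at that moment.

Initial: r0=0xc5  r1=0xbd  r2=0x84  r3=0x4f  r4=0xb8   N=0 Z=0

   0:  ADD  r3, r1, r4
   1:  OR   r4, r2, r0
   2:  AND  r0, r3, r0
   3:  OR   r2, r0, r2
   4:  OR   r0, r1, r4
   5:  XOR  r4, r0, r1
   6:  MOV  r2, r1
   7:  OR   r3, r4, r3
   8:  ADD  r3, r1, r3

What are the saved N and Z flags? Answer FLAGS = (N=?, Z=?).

after  0: r0=0xc5 r1=0xbd r2=0x84 r3=0x75 r4=0xb8  N=0 Z=0
after  1: r0=0xc5 r1=0xbd r2=0x84 r3=0x75 r4=0xc5  N=1 Z=0
after  2: r0=0x45 r1=0xbd r2=0x84 r3=0x75 r4=0xc5  N=0 Z=0
-- IRQ taken; context saved, return-PC = 3 --

FLAGS = (N=0, Z=0)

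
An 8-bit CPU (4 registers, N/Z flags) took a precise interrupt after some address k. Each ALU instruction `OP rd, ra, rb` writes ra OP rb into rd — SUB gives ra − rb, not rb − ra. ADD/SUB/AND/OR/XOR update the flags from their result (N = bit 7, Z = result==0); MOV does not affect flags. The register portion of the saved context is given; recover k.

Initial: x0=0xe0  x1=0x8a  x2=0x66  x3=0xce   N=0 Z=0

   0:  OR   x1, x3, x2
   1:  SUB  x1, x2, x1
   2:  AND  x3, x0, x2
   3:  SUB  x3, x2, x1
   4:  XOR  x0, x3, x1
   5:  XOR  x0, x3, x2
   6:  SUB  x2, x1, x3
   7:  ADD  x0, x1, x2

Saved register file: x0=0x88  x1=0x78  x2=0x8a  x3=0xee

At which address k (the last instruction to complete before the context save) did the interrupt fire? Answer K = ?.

after  0: x0=0xe0 x1=0xee x2=0x66 x3=0xce  N=1 Z=0
after  1: x0=0xe0 x1=0x78 x2=0x66 x3=0xce  N=0 Z=0
after  2: x0=0xe0 x1=0x78 x2=0x66 x3=0x60  N=0 Z=0
after  3: x0=0xe0 x1=0x78 x2=0x66 x3=0xee  N=1 Z=0
after  4: x0=0x96 x1=0x78 x2=0x66 x3=0xee  N=1 Z=0
after  5: x0=0x88 x1=0x78 x2=0x66 x3=0xee  N=1 Z=0
after  6: x0=0x88 x1=0x78 x2=0x8a x3=0xee  N=1 Z=0
-- IRQ taken; context saved, return-PC = 7 --

K = 6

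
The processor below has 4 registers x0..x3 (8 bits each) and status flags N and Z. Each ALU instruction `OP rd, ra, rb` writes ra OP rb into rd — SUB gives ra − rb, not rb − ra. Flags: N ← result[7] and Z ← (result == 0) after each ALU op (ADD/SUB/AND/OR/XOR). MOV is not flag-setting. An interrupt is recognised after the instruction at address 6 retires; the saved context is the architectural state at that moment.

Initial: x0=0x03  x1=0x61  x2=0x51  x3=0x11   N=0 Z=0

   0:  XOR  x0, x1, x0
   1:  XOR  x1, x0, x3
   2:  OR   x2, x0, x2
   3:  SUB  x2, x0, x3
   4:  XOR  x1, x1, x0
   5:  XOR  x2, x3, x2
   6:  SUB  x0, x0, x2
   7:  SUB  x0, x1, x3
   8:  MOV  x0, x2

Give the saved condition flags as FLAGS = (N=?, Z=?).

after  0: x0=0x62 x1=0x61 x2=0x51 x3=0x11  N=0 Z=0
after  1: x0=0x62 x1=0x73 x2=0x51 x3=0x11  N=0 Z=0
after  2: x0=0x62 x1=0x73 x2=0x73 x3=0x11  N=0 Z=0
after  3: x0=0x62 x1=0x73 x2=0x51 x3=0x11  N=0 Z=0
after  4: x0=0x62 x1=0x11 x2=0x51 x3=0x11  N=0 Z=0
after  5: x0=0x62 x1=0x11 x2=0x40 x3=0x11  N=0 Z=0
after  6: x0=0x22 x1=0x11 x2=0x40 x3=0x11  N=0 Z=0
-- IRQ taken; context saved, return-PC = 7 --

FLAGS = (N=0, Z=0)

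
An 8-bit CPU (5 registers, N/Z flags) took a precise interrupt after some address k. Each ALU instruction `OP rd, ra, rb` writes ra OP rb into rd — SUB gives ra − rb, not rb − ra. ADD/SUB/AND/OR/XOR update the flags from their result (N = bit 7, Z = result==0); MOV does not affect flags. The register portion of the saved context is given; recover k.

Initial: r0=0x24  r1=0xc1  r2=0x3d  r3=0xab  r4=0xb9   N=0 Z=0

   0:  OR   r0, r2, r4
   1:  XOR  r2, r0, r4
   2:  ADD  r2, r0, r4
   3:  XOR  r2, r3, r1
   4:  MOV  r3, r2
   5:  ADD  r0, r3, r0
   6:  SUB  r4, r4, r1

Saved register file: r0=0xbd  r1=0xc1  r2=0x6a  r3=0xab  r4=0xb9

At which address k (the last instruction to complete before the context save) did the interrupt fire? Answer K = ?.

K = 3

after  0: r0=0xbd r1=0xc1 r2=0x3d r3=0xab r4=0xb9  N=1 Z=0
after  1: r0=0xbd r1=0xc1 r2=0x04 r3=0xab r4=0xb9  N=0 Z=0
after  2: r0=0xbd r1=0xc1 r2=0x76 r3=0xab r4=0xb9  N=0 Z=0
after  3: r0=0xbd r1=0xc1 r2=0x6a r3=0xab r4=0xb9  N=0 Z=0
-- IRQ taken; context saved, return-PC = 4 --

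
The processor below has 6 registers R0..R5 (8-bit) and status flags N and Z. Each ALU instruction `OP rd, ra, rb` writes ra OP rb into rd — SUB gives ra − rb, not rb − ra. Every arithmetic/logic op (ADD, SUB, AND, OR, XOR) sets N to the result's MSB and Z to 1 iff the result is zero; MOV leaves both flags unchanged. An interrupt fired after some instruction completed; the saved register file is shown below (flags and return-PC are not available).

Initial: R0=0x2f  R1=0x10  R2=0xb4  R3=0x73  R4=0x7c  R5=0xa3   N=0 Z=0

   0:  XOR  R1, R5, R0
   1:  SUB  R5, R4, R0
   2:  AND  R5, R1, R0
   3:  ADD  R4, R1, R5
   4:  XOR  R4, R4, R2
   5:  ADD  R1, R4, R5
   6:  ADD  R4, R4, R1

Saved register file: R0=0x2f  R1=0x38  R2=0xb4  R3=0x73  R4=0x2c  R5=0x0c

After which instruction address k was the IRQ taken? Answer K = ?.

after  0: R0=0x2f R1=0x8c R2=0xb4 R3=0x73 R4=0x7c R5=0xa3  N=1 Z=0
after  1: R0=0x2f R1=0x8c R2=0xb4 R3=0x73 R4=0x7c R5=0x4d  N=0 Z=0
after  2: R0=0x2f R1=0x8c R2=0xb4 R3=0x73 R4=0x7c R5=0x0c  N=0 Z=0
after  3: R0=0x2f R1=0x8c R2=0xb4 R3=0x73 R4=0x98 R5=0x0c  N=1 Z=0
after  4: R0=0x2f R1=0x8c R2=0xb4 R3=0x73 R4=0x2c R5=0x0c  N=0 Z=0
after  5: R0=0x2f R1=0x38 R2=0xb4 R3=0x73 R4=0x2c R5=0x0c  N=0 Z=0
-- IRQ taken; context saved, return-PC = 6 --

K = 5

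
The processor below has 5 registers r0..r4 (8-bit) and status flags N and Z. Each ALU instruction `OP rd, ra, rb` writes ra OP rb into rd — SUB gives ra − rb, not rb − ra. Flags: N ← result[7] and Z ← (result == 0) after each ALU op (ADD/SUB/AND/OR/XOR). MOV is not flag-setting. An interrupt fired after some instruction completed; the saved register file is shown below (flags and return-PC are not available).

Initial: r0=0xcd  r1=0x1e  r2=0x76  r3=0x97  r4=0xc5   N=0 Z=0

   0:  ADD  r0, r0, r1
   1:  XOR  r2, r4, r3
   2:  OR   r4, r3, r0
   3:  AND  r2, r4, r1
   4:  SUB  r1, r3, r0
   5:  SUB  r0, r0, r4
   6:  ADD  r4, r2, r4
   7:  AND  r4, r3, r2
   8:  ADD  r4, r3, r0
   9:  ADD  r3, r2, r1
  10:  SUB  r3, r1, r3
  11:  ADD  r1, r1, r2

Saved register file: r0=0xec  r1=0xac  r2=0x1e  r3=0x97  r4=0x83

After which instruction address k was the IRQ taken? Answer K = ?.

K = 8

after  0: r0=0xeb r1=0x1e r2=0x76 r3=0x97 r4=0xc5  N=1 Z=0
after  1: r0=0xeb r1=0x1e r2=0x52 r3=0x97 r4=0xc5  N=0 Z=0
after  2: r0=0xeb r1=0x1e r2=0x52 r3=0x97 r4=0xff  N=1 Z=0
after  3: r0=0xeb r1=0x1e r2=0x1e r3=0x97 r4=0xff  N=0 Z=0
after  4: r0=0xeb r1=0xac r2=0x1e r3=0x97 r4=0xff  N=1 Z=0
after  5: r0=0xec r1=0xac r2=0x1e r3=0x97 r4=0xff  N=1 Z=0
after  6: r0=0xec r1=0xac r2=0x1e r3=0x97 r4=0x1d  N=0 Z=0
after  7: r0=0xec r1=0xac r2=0x1e r3=0x97 r4=0x16  N=0 Z=0
after  8: r0=0xec r1=0xac r2=0x1e r3=0x97 r4=0x83  N=1 Z=0
-- IRQ taken; context saved, return-PC = 9 --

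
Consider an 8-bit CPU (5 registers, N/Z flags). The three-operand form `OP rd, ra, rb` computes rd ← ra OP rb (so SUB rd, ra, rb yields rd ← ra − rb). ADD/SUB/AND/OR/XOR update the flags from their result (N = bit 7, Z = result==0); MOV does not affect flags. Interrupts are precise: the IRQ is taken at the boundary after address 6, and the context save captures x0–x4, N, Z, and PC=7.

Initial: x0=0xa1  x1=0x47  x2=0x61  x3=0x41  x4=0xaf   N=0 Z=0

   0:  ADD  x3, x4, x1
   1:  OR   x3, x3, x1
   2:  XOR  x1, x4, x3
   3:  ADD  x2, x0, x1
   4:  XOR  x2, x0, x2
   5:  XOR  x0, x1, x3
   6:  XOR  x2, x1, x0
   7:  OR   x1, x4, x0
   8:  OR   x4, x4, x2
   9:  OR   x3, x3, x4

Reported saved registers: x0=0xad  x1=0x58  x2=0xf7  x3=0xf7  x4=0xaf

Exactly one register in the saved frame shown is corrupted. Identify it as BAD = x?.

BAD = x0

after  0: x0=0xa1 x1=0x47 x2=0x61 x3=0xf6 x4=0xaf  N=1 Z=0
after  1: x0=0xa1 x1=0x47 x2=0x61 x3=0xf7 x4=0xaf  N=1 Z=0
after  2: x0=0xa1 x1=0x58 x2=0x61 x3=0xf7 x4=0xaf  N=0 Z=0
after  3: x0=0xa1 x1=0x58 x2=0xf9 x3=0xf7 x4=0xaf  N=1 Z=0
after  4: x0=0xa1 x1=0x58 x2=0x58 x3=0xf7 x4=0xaf  N=0 Z=0
after  5: x0=0xaf x1=0x58 x2=0x58 x3=0xf7 x4=0xaf  N=1 Z=0
after  6: x0=0xaf x1=0x58 x2=0xf7 x3=0xf7 x4=0xaf  N=1 Z=0
-- IRQ taken; context saved, return-PC = 7 --
mismatch: x0: reported 0xad vs actual 0xaf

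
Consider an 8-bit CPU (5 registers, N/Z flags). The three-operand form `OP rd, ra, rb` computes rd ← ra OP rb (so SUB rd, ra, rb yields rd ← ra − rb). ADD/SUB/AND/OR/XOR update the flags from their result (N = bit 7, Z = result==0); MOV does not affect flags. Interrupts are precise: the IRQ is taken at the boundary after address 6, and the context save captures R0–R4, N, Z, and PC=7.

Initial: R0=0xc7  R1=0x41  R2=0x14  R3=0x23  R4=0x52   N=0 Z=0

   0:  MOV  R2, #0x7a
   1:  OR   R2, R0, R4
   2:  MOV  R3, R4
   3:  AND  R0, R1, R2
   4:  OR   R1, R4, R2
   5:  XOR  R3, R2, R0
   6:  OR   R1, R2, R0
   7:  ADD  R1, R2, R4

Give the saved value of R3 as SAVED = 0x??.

after  0: R0=0xc7 R1=0x41 R2=0x7a R3=0x23 R4=0x52  N=0 Z=0
after  1: R0=0xc7 R1=0x41 R2=0xd7 R3=0x23 R4=0x52  N=1 Z=0
after  2: R0=0xc7 R1=0x41 R2=0xd7 R3=0x52 R4=0x52  N=1 Z=0
after  3: R0=0x41 R1=0x41 R2=0xd7 R3=0x52 R4=0x52  N=0 Z=0
after  4: R0=0x41 R1=0xd7 R2=0xd7 R3=0x52 R4=0x52  N=1 Z=0
after  5: R0=0x41 R1=0xd7 R2=0xd7 R3=0x96 R4=0x52  N=1 Z=0
after  6: R0=0x41 R1=0xd7 R2=0xd7 R3=0x96 R4=0x52  N=1 Z=0
-- IRQ taken; context saved, return-PC = 7 --

SAVED = 0x96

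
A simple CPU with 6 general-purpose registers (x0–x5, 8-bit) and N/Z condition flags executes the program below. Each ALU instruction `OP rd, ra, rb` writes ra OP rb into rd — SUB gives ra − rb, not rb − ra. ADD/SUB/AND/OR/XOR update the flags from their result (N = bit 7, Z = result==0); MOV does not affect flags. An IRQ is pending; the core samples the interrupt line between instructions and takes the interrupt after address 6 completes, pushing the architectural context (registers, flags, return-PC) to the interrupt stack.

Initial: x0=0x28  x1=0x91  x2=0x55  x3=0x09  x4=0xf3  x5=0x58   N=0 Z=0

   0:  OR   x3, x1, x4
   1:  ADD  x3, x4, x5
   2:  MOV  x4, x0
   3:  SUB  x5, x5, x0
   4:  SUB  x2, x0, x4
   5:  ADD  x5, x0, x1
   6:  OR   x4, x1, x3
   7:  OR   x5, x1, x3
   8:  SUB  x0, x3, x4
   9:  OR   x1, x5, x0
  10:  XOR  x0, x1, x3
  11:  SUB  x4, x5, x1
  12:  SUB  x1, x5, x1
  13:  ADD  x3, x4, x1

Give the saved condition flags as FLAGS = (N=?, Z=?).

FLAGS = (N=1, Z=0)

after  0: x0=0x28 x1=0x91 x2=0x55 x3=0xf3 x4=0xf3 x5=0x58  N=1 Z=0
after  1: x0=0x28 x1=0x91 x2=0x55 x3=0x4b x4=0xf3 x5=0x58  N=0 Z=0
after  2: x0=0x28 x1=0x91 x2=0x55 x3=0x4b x4=0x28 x5=0x58  N=0 Z=0
after  3: x0=0x28 x1=0x91 x2=0x55 x3=0x4b x4=0x28 x5=0x30  N=0 Z=0
after  4: x0=0x28 x1=0x91 x2=0x00 x3=0x4b x4=0x28 x5=0x30  N=0 Z=1
after  5: x0=0x28 x1=0x91 x2=0x00 x3=0x4b x4=0x28 x5=0xb9  N=1 Z=0
after  6: x0=0x28 x1=0x91 x2=0x00 x3=0x4b x4=0xdb x5=0xb9  N=1 Z=0
-- IRQ taken; context saved, return-PC = 7 --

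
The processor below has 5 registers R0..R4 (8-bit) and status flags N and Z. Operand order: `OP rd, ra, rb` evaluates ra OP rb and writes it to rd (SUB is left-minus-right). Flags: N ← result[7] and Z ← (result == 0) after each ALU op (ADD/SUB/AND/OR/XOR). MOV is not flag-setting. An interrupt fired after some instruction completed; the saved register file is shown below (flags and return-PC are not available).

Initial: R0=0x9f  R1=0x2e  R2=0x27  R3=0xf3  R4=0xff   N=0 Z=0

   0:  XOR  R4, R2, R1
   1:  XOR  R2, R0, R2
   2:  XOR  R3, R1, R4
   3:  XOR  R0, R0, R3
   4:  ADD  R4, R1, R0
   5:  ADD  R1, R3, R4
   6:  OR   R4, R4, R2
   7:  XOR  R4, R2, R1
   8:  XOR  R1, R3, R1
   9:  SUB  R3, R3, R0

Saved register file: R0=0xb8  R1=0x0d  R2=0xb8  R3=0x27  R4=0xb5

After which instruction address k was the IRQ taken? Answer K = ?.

K = 7

after  0: R0=0x9f R1=0x2e R2=0x27 R3=0xf3 R4=0x09  N=0 Z=0
after  1: R0=0x9f R1=0x2e R2=0xb8 R3=0xf3 R4=0x09  N=1 Z=0
after  2: R0=0x9f R1=0x2e R2=0xb8 R3=0x27 R4=0x09  N=0 Z=0
after  3: R0=0xb8 R1=0x2e R2=0xb8 R3=0x27 R4=0x09  N=1 Z=0
after  4: R0=0xb8 R1=0x2e R2=0xb8 R3=0x27 R4=0xe6  N=1 Z=0
after  5: R0=0xb8 R1=0x0d R2=0xb8 R3=0x27 R4=0xe6  N=0 Z=0
after  6: R0=0xb8 R1=0x0d R2=0xb8 R3=0x27 R4=0xfe  N=1 Z=0
after  7: R0=0xb8 R1=0x0d R2=0xb8 R3=0x27 R4=0xb5  N=1 Z=0
-- IRQ taken; context saved, return-PC = 8 --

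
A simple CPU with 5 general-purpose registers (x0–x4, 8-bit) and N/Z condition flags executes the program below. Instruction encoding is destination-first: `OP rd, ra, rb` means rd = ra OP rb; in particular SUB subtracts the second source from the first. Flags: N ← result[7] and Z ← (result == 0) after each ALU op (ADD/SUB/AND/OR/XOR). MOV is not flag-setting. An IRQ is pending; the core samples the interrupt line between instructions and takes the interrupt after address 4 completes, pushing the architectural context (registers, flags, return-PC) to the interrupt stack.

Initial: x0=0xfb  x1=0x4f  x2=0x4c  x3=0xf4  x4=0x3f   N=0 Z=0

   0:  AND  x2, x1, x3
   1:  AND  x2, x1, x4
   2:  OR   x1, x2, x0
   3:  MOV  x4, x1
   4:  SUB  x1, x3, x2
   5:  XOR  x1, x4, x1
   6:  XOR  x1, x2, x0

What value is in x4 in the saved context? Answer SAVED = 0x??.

SAVED = 0xff

after  0: x0=0xfb x1=0x4f x2=0x44 x3=0xf4 x4=0x3f  N=0 Z=0
after  1: x0=0xfb x1=0x4f x2=0x0f x3=0xf4 x4=0x3f  N=0 Z=0
after  2: x0=0xfb x1=0xff x2=0x0f x3=0xf4 x4=0x3f  N=1 Z=0
after  3: x0=0xfb x1=0xff x2=0x0f x3=0xf4 x4=0xff  N=1 Z=0
after  4: x0=0xfb x1=0xe5 x2=0x0f x3=0xf4 x4=0xff  N=1 Z=0
-- IRQ taken; context saved, return-PC = 5 --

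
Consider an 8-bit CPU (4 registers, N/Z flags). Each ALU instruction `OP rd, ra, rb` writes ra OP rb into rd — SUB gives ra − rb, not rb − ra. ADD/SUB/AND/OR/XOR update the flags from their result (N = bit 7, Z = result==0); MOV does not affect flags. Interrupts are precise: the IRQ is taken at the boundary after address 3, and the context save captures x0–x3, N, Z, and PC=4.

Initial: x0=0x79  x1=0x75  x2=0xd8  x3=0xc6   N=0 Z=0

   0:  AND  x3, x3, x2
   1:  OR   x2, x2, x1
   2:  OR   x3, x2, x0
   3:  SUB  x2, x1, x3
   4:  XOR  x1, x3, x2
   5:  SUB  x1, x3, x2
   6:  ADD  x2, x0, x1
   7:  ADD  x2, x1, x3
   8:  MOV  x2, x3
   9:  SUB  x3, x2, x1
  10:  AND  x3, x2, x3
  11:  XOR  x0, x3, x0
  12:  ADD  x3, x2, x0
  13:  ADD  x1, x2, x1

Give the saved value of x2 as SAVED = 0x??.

SAVED = 0x78

after  0: x0=0x79 x1=0x75 x2=0xd8 x3=0xc0  N=1 Z=0
after  1: x0=0x79 x1=0x75 x2=0xfd x3=0xc0  N=1 Z=0
after  2: x0=0x79 x1=0x75 x2=0xfd x3=0xfd  N=1 Z=0
after  3: x0=0x79 x1=0x75 x2=0x78 x3=0xfd  N=0 Z=0
-- IRQ taken; context saved, return-PC = 4 --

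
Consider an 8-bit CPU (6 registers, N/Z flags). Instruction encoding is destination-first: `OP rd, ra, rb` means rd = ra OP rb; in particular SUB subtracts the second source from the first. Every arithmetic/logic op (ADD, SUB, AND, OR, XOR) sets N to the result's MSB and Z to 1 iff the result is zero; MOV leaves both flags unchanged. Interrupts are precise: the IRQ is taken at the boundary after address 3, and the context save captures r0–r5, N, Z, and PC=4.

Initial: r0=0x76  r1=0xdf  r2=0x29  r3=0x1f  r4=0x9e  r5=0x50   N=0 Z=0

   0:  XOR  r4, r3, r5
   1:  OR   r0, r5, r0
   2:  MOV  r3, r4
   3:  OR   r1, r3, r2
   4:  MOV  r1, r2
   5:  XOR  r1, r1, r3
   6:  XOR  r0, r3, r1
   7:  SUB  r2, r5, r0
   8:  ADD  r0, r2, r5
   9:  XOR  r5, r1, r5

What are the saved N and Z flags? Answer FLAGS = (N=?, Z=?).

FLAGS = (N=0, Z=0)

after  0: r0=0x76 r1=0xdf r2=0x29 r3=0x1f r4=0x4f r5=0x50  N=0 Z=0
after  1: r0=0x76 r1=0xdf r2=0x29 r3=0x1f r4=0x4f r5=0x50  N=0 Z=0
after  2: r0=0x76 r1=0xdf r2=0x29 r3=0x4f r4=0x4f r5=0x50  N=0 Z=0
after  3: r0=0x76 r1=0x6f r2=0x29 r3=0x4f r4=0x4f r5=0x50  N=0 Z=0
-- IRQ taken; context saved, return-PC = 4 --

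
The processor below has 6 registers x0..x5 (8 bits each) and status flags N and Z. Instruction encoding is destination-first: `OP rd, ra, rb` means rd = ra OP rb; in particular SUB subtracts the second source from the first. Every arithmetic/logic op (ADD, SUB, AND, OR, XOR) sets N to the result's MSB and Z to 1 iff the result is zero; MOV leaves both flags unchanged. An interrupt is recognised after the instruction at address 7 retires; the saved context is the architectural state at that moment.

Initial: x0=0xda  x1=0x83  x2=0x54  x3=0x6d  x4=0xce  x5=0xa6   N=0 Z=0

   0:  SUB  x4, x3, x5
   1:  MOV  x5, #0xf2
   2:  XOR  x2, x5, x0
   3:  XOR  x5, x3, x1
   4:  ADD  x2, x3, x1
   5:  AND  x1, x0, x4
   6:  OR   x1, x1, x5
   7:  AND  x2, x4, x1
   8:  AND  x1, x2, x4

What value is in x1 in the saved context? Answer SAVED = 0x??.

after  0: x0=0xda x1=0x83 x2=0x54 x3=0x6d x4=0xc7 x5=0xa6  N=1 Z=0
after  1: x0=0xda x1=0x83 x2=0x54 x3=0x6d x4=0xc7 x5=0xf2  N=1 Z=0
after  2: x0=0xda x1=0x83 x2=0x28 x3=0x6d x4=0xc7 x5=0xf2  N=0 Z=0
after  3: x0=0xda x1=0x83 x2=0x28 x3=0x6d x4=0xc7 x5=0xee  N=1 Z=0
after  4: x0=0xda x1=0x83 x2=0xf0 x3=0x6d x4=0xc7 x5=0xee  N=1 Z=0
after  5: x0=0xda x1=0xc2 x2=0xf0 x3=0x6d x4=0xc7 x5=0xee  N=1 Z=0
after  6: x0=0xda x1=0xee x2=0xf0 x3=0x6d x4=0xc7 x5=0xee  N=1 Z=0
after  7: x0=0xda x1=0xee x2=0xc6 x3=0x6d x4=0xc7 x5=0xee  N=1 Z=0
-- IRQ taken; context saved, return-PC = 8 --

SAVED = 0xee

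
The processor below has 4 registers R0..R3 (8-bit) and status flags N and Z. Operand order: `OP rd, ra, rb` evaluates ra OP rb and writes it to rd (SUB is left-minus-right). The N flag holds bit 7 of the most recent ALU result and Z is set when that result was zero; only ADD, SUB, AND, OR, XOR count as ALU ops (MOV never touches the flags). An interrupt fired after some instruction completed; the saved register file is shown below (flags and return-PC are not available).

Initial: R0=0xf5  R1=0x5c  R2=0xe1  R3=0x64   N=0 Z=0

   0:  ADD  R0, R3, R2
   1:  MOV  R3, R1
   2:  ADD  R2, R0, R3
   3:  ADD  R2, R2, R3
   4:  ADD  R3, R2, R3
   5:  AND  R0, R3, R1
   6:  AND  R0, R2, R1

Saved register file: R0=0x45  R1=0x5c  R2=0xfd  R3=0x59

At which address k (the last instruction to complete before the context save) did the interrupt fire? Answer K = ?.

K = 4

after  0: R0=0x45 R1=0x5c R2=0xe1 R3=0x64  N=0 Z=0
after  1: R0=0x45 R1=0x5c R2=0xe1 R3=0x5c  N=0 Z=0
after  2: R0=0x45 R1=0x5c R2=0xa1 R3=0x5c  N=1 Z=0
after  3: R0=0x45 R1=0x5c R2=0xfd R3=0x5c  N=1 Z=0
after  4: R0=0x45 R1=0x5c R2=0xfd R3=0x59  N=0 Z=0
-- IRQ taken; context saved, return-PC = 5 --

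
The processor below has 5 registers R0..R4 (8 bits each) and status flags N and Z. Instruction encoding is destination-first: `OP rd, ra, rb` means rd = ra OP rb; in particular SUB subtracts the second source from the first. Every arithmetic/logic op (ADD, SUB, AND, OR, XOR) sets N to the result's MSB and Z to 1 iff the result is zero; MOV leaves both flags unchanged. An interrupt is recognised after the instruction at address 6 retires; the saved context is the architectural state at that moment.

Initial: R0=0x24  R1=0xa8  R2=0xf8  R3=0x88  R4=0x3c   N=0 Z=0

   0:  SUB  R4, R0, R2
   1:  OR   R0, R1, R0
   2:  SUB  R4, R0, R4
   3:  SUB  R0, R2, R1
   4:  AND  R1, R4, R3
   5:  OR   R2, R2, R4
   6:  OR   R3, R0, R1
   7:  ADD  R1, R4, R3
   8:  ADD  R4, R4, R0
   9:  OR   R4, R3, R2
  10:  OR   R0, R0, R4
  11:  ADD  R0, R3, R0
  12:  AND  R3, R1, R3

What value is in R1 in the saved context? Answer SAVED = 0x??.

SAVED = 0x80

after  0: R0=0x24 R1=0xa8 R2=0xf8 R3=0x88 R4=0x2c  N=0 Z=0
after  1: R0=0xac R1=0xa8 R2=0xf8 R3=0x88 R4=0x2c  N=1 Z=0
after  2: R0=0xac R1=0xa8 R2=0xf8 R3=0x88 R4=0x80  N=1 Z=0
after  3: R0=0x50 R1=0xa8 R2=0xf8 R3=0x88 R4=0x80  N=0 Z=0
after  4: R0=0x50 R1=0x80 R2=0xf8 R3=0x88 R4=0x80  N=1 Z=0
after  5: R0=0x50 R1=0x80 R2=0xf8 R3=0x88 R4=0x80  N=1 Z=0
after  6: R0=0x50 R1=0x80 R2=0xf8 R3=0xd0 R4=0x80  N=1 Z=0
-- IRQ taken; context saved, return-PC = 7 --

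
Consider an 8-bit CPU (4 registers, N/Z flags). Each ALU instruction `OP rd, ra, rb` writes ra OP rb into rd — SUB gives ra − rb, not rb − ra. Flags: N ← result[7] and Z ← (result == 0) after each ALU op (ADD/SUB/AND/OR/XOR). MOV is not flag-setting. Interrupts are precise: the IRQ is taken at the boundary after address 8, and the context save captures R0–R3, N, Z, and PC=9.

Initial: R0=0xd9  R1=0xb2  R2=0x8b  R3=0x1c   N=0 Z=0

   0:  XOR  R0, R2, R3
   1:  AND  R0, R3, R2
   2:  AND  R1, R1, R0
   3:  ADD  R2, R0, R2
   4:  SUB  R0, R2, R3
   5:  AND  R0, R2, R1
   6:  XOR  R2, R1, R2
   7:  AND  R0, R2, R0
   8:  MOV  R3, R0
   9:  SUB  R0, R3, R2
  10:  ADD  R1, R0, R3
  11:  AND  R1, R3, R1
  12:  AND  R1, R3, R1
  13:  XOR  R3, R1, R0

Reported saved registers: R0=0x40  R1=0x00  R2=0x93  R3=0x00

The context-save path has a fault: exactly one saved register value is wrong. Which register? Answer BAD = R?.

BAD = R0

after  0: R0=0x97 R1=0xb2 R2=0x8b R3=0x1c  N=1 Z=0
after  1: R0=0x08 R1=0xb2 R2=0x8b R3=0x1c  N=0 Z=0
after  2: R0=0x08 R1=0x00 R2=0x8b R3=0x1c  N=0 Z=1
after  3: R0=0x08 R1=0x00 R2=0x93 R3=0x1c  N=1 Z=0
after  4: R0=0x77 R1=0x00 R2=0x93 R3=0x1c  N=0 Z=0
after  5: R0=0x00 R1=0x00 R2=0x93 R3=0x1c  N=0 Z=1
after  6: R0=0x00 R1=0x00 R2=0x93 R3=0x1c  N=1 Z=0
after  7: R0=0x00 R1=0x00 R2=0x93 R3=0x1c  N=0 Z=1
after  8: R0=0x00 R1=0x00 R2=0x93 R3=0x00  N=0 Z=1
-- IRQ taken; context saved, return-PC = 9 --
mismatch: R0: reported 0x40 vs actual 0x00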